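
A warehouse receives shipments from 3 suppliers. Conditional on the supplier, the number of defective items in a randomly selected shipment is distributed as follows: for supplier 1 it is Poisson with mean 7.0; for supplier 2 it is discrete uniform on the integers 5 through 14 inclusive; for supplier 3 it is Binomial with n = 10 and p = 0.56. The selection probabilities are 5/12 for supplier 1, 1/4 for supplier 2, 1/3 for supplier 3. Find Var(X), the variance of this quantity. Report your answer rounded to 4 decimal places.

7.9913

Per component, 1: μ=7, E[X²]=56; 2: μ=9.5, E[X²]=98.5; 3: μ=5.6, E[X²]=33.824.
E[X] = 0.416667·7 + 0.25·9.5 + 0.333333·5.6 = 7.15833.
E[X²] = 0.416667·56 + 0.25·98.5 + 0.333333·33.824 = 59.233.
Var(X) = E[X²] − (E[X])² = 59.233 − 51.2417 = 7.99126.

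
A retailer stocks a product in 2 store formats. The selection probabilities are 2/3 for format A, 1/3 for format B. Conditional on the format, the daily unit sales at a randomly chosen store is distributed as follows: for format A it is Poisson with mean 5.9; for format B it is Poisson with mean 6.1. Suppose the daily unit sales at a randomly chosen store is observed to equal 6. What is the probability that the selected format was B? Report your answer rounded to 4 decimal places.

0.3333

Likelihoods P(X=6 | ·): A: 0.160488; B: 0.160491.
Posterior ∝ prior × likelihood. Numerator for B: 0.333333·0.160491 = 0.0534969.
Normalizing constant: 0.666667·0.160488 + 0.333333·0.160491 = 0.160489.
P(B | observation) = 0.0534969 / 0.160489 = 0.333337.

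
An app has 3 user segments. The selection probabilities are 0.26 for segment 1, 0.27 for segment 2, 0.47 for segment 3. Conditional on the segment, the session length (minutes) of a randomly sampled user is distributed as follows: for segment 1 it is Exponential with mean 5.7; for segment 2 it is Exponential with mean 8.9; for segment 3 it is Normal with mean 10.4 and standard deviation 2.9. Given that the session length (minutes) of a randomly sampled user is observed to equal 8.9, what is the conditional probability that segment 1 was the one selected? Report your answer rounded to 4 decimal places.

Likelihoods f(8.9 | ·): 1: 0.0368143; 2: 0.0413348; 3: 0.120342.
Posterior ∝ prior × likelihood. Numerator for 1: 0.26·0.0368143 = 0.00957171.
Normalizing constant: 0.26·0.0368143 + 0.27·0.0413348 + 0.47·0.120342 = 0.0772928.
P(1 | observation) = 0.00957171 / 0.0772928 = 0.123837.

0.1238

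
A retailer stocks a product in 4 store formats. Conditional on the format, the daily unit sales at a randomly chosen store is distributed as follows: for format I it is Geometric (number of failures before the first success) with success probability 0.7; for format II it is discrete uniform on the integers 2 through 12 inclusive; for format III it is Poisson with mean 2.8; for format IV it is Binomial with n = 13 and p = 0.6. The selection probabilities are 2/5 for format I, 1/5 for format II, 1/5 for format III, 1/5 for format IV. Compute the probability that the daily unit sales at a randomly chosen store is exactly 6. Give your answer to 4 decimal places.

Conditional on each format, P(X = 6): I: 0.0005103; II: 0.0909091; III: 0.0406997; IV: 0.131173.
By total probability, P(X = 6) = 0.4·0.0005103 + 0.2·0.0909091 + 0.2·0.0406997 + 0.2·0.131173 = 0.0527605.

0.0528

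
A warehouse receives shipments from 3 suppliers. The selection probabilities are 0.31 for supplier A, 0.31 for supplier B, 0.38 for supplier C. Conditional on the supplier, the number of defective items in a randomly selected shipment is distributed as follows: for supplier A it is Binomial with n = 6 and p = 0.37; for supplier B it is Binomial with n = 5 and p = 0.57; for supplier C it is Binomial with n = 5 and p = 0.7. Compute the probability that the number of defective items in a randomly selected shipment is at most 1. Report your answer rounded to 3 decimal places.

Conditional on each supplier, P(X ≤ 1): A: 0.282844; B: 0.112137; C: 0.03078.
By total probability, P(X ≤ 1) = 0.31·0.282844 + 0.31·0.112137 + 0.38·0.03078 = 0.134141.

0.134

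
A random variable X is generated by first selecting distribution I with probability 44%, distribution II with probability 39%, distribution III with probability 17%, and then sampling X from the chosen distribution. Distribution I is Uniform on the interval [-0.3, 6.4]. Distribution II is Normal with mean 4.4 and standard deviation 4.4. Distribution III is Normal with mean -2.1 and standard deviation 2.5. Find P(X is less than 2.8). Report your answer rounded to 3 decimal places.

0.509

Conditional on each component, P(X < 2.8): I: 0.462687; II: 0.358065; III: 0.975002.
By total probability, P(X < 2.8) = 0.44·0.462687 + 0.39·0.358065 + 0.17·0.975002 = 0.508978.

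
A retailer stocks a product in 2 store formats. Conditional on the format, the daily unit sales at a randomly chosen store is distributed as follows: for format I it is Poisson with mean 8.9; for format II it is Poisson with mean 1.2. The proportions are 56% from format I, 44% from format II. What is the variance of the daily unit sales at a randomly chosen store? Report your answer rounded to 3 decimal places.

20.121

Per component, I: μ=8.9, E[X²]=88.11; II: μ=1.2, E[X²]=2.64.
E[X] = 0.56·8.9 + 0.44·1.2 = 5.512.
E[X²] = 0.56·88.11 + 0.44·2.64 = 50.5032.
Var(X) = E[X²] − (E[X])² = 50.5032 − 30.3821 = 20.1211.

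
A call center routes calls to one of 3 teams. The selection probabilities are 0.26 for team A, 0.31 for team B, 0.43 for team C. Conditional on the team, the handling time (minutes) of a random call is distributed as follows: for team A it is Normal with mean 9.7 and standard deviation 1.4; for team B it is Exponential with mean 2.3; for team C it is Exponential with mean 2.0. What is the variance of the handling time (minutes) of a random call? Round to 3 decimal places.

Per component, A: μ=9.7, E[X²]=96.05; B: μ=2.3, E[X²]=10.58; C: μ=2, E[X²]=8.
E[X] = 0.26·9.7 + 0.31·2.3 + 0.43·2 = 4.095.
E[X²] = 0.26·96.05 + 0.31·10.58 + 0.43·8 = 31.6928.
Var(X) = E[X²] − (E[X])² = 31.6928 − 16.769 = 14.9238.

14.924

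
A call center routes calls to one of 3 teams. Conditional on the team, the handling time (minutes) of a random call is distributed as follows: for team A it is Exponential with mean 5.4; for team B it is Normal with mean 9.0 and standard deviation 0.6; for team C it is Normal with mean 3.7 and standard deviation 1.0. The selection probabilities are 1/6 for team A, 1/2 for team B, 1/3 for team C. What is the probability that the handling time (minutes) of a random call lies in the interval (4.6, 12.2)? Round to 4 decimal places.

0.6151

Conditional on each team, P(4.6 < X < 12.2): A: 0.322196; B: 1; C: 0.18406.
By total probability, P(4.6 < X < 12.2) = 0.166667·0.322196 + 0.5·1 + 0.333333·0.18406 = 0.615053.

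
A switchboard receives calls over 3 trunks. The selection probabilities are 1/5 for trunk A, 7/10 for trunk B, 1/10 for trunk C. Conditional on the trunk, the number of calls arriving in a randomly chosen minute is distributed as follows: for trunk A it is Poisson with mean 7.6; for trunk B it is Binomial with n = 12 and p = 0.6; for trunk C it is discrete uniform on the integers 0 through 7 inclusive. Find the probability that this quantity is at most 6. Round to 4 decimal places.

0.3948

Conditional on each trunk, P(X ≤ 6): A: 0.364621; B: 0.334791; C: 0.875.
By total probability, P(X ≤ 6) = 0.2·0.364621 + 0.7·0.334791 + 0.1·0.875 = 0.394778.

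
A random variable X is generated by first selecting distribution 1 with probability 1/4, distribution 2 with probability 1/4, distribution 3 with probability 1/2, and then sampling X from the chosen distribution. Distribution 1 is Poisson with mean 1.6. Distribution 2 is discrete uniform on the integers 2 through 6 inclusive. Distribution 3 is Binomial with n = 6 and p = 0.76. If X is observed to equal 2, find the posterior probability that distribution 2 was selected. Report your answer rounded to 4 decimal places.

Likelihoods P(X=2 | ·): 1: 0.258428; 2: 0.2; 3: 0.0287451.
Posterior ∝ prior × likelihood. Numerator for 2: 0.25·0.2 = 0.05.
Normalizing constant: 0.25·0.258428 + 0.25·0.2 + 0.5·0.0287451 = 0.128979.
P(2 | observation) = 0.05 / 0.128979 = 0.387659.

0.3877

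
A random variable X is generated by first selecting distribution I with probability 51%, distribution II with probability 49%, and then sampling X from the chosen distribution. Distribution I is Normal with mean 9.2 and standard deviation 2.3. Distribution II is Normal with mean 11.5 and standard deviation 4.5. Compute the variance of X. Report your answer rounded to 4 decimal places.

Per component, I: μ=9.2, E[X²]=89.93; II: μ=11.5, E[X²]=152.5.
E[X] = 0.51·9.2 + 0.49·11.5 = 10.327.
E[X²] = 0.51·89.93 + 0.49·152.5 = 120.589.
Var(X) = E[X²] − (E[X])² = 120.589 − 106.647 = 13.9424.

13.9424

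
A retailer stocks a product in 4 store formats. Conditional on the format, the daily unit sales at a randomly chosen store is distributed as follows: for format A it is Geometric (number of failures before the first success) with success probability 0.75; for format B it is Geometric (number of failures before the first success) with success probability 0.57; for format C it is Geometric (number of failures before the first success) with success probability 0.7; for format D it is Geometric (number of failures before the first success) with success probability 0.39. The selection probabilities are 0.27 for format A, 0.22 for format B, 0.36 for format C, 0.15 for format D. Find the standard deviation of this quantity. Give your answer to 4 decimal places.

Per component, A: μ=0.333333, E[X²]=0.555556; B: μ=0.754386, E[X²]=1.89258; C: μ=0.428571, E[X²]=0.795918; D: μ=1.5641, E[X²]=6.45694.
E[X] = 0.27·0.333333 + 0.22·0.754386 + 0.36·0.428571 + 0.15·1.5641 = 0.644866.
E[X²] = 0.27·0.555556 + 0.22·1.89258 + 0.36·0.795918 + 0.15·6.45694 = 1.82144.
Var(X) = E[X²] − (E[X])² = 1.82144 − 0.415852 = 1.40559.
SD(X) = √1.40559 = 1.18557.

1.1856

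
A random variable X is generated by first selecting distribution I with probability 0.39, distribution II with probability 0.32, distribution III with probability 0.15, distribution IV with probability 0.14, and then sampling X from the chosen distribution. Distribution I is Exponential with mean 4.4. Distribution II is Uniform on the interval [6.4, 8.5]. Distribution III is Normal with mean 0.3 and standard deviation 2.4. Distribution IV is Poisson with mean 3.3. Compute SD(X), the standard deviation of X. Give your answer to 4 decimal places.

Per component, I: μ=4.4, E[X²]=38.72; II: μ=7.45, E[X²]=55.87; III: μ=0.3, E[X²]=5.85; IV: μ=3.3, E[X²]=14.19.
E[X] = 0.39·4.4 + 0.32·7.45 + 0.15·0.3 + 0.14·3.3 = 4.607.
E[X²] = 0.39·38.72 + 0.32·55.87 + 0.15·5.85 + 0.14·14.19 = 35.8433.
Var(X) = E[X²] − (E[X])² = 35.8433 − 21.2244 = 14.6189.
SD(X) = √14.6189 = 3.82346.

3.8235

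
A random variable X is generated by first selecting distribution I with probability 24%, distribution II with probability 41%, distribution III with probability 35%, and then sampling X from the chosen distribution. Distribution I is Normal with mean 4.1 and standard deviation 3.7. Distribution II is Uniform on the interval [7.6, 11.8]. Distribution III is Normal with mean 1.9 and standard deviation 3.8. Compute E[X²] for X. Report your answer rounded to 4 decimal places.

For each component E[X²] = Var + (mean)², giving I: 30.5; II: 95.56; III: 18.05.
Overall E[X²] = 0.24·30.5 + 0.41·95.56 + 0.35·18.05 = 52.8171.

52.8171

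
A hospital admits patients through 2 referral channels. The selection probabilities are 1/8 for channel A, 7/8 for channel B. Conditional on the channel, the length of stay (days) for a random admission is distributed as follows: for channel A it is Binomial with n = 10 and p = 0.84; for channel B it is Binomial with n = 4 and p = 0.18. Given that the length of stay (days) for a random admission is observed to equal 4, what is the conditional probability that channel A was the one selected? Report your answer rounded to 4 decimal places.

Likelihoods P(X=4 | ·): A: 0.00175411; B: 0.00104976.
Posterior ∝ prior × likelihood. Numerator for A: 0.125·0.00175411 = 0.000219264.
Normalizing constant: 0.125·0.00175411 + 0.875·0.00104976 = 0.0011378.
P(A | observation) = 0.000219264 / 0.0011378 = 0.192708.

0.1927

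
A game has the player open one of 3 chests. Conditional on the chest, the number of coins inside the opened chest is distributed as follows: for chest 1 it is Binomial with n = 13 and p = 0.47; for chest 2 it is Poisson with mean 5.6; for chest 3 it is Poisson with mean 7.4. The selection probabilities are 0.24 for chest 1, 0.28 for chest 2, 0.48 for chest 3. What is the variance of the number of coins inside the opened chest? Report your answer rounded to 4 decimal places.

6.5418

Per component, 1: μ=6.11, E[X²]=40.5704; 2: μ=5.6, E[X²]=36.96; 3: μ=7.4, E[X²]=62.16.
E[X] = 0.24·6.11 + 0.28·5.6 + 0.48·7.4 = 6.5864.
E[X²] = 0.24·40.5704 + 0.28·36.96 + 0.48·62.16 = 49.9225.
Var(X) = E[X²] − (E[X])² = 49.9225 − 43.3807 = 6.54183.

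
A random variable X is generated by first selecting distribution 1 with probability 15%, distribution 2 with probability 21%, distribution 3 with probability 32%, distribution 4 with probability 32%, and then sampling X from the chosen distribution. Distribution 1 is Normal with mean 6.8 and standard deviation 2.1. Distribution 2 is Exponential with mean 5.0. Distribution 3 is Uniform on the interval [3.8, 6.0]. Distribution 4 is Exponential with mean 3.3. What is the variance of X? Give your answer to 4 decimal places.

Per component, 1: μ=6.8, E[X²]=50.65; 2: μ=5, E[X²]=50; 3: μ=4.9, E[X²]=24.4133; 4: μ=3.3, E[X²]=21.78.
E[X] = 0.15·6.8 + 0.21·5 + 0.32·4.9 + 0.32·3.3 = 4.694.
E[X²] = 0.15·50.65 + 0.21·50 + 0.32·24.4133 + 0.32·21.78 = 32.8794.
Var(X) = E[X²] − (E[X])² = 32.8794 − 22.0336 = 10.8457.

10.8457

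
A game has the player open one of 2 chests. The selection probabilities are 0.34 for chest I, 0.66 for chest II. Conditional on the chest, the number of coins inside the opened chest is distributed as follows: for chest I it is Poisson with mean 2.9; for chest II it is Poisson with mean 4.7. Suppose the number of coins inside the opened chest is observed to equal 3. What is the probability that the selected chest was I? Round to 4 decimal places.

0.4227

Likelihoods P(X=3 | ·): I: 0.22366; II: 0.157383.
Posterior ∝ prior × likelihood. Numerator for I: 0.34·0.22366 = 0.0760445.
Normalizing constant: 0.34·0.22366 + 0.66·0.157383 = 0.179917.
P(I | observation) = 0.0760445 / 0.179917 = 0.422663.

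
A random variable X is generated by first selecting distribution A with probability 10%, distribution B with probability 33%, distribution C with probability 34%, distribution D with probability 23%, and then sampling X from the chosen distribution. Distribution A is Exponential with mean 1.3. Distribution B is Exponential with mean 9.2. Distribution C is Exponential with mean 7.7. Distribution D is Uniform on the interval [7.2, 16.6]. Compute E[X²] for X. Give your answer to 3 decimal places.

130.781

For each component E[X²] = Var + (mean)², giving A: 3.38; B: 169.28; C: 118.58; D: 148.973.
Overall E[X²] = 0.1·3.38 + 0.33·169.28 + 0.34·118.58 + 0.23·148.973 = 130.781.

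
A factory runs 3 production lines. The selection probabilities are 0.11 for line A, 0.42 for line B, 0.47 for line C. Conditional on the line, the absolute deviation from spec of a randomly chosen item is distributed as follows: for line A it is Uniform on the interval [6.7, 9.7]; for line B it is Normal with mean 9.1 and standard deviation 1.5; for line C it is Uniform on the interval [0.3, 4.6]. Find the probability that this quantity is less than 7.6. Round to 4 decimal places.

0.5696

Conditional on each line, P(X < 7.6): A: 0.3; B: 0.158655; C: 1.
By total probability, P(X < 7.6) = 0.11·0.3 + 0.42·0.158655 + 0.47·1 = 0.569635.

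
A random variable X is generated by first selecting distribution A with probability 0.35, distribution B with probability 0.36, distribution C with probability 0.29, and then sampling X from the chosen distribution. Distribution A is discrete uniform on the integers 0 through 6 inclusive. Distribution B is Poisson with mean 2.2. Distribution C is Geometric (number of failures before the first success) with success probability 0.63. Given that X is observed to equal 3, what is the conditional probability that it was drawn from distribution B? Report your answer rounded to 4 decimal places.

0.5444

Likelihoods P(X=3 | ·): A: 0.142857; B: 0.196639; C: 0.0319114.
Posterior ∝ prior × likelihood. Numerator for B: 0.36·0.196639 = 0.0707899.
Normalizing constant: 0.35·0.142857 + 0.36·0.196639 + 0.29·0.0319114 = 0.130044.
P(B | observation) = 0.0707899 / 0.130044 = 0.544353.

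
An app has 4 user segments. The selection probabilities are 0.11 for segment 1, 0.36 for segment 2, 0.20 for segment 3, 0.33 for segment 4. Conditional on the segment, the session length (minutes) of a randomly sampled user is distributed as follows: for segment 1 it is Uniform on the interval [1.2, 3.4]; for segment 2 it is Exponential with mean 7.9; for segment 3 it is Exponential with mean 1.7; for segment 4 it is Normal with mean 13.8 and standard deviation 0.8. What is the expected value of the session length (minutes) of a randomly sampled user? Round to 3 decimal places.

Component means — 1: 2.3; 2: 7.9; 3: 1.7; 4: 13.8.
E[X] = 0.11·2.3 + 0.36·7.9 + 0.2·1.7 + 0.33·13.8 = 7.991.

7.991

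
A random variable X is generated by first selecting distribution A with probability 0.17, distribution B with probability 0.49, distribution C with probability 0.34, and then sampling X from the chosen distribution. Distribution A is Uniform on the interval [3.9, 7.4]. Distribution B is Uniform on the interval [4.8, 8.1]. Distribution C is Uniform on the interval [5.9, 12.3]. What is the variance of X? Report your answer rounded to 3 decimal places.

3.690

Per component, A: μ=5.65, E[X²]=32.9433; B: μ=6.45, E[X²]=42.51; C: μ=9.1, E[X²]=86.2233.
E[X] = 0.17·5.65 + 0.49·6.45 + 0.34·9.1 = 7.215.
E[X²] = 0.17·32.9433 + 0.49·42.51 + 0.34·86.2233 = 55.7462.
Var(X) = E[X²] − (E[X])² = 55.7462 − 52.0562 = 3.68998.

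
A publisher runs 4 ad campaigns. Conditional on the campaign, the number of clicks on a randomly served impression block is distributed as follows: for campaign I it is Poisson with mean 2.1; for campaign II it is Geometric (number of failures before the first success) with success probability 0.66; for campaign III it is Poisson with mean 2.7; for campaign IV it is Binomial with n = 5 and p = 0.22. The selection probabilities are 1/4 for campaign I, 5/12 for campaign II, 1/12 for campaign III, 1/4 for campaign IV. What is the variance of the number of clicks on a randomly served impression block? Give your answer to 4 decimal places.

Per component, I: μ=2.1, E[X²]=6.51; II: μ=0.515152, E[X²]=1.04591; III: μ=2.7, E[X²]=9.99; IV: μ=1.1, E[X²]=2.068.
E[X] = 0.25·2.1 + 0.416667·0.515152 + 0.0833333·2.7 + 0.25·1.1 = 1.23965.
E[X²] = 0.25·6.51 + 0.416667·1.04591 + 0.0833333·9.99 + 0.25·2.068 = 3.4128.
Var(X) = E[X²] − (E[X])² = 3.4128 − 1.53672 = 1.87607.

1.8761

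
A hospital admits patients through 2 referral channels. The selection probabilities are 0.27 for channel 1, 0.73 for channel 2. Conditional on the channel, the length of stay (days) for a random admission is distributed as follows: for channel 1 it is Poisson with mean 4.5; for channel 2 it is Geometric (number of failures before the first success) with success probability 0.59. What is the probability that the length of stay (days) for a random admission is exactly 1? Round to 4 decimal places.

Conditional on each channel, P(X = 1): 1: 0.0499905; 2: 0.2419.
By total probability, P(X = 1) = 0.27·0.0499905 + 0.73·0.2419 = 0.190084.

0.1901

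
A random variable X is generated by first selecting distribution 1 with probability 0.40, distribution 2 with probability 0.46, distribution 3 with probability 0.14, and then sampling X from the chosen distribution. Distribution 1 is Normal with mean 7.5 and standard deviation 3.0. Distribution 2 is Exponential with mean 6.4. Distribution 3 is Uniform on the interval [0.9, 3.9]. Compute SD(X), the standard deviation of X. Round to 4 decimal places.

5.0256

Per component, 1: μ=7.5, E[X²]=65.25; 2: μ=6.4, E[X²]=81.92; 3: μ=2.4, E[X²]=6.51.
E[X] = 0.4·7.5 + 0.46·6.4 + 0.14·2.4 = 6.28.
E[X²] = 0.4·65.25 + 0.46·81.92 + 0.14·6.51 = 64.6946.
Var(X) = E[X²] − (E[X])² = 64.6946 − 39.4384 = 25.2562.
SD(X) = √25.2562 = 5.02555.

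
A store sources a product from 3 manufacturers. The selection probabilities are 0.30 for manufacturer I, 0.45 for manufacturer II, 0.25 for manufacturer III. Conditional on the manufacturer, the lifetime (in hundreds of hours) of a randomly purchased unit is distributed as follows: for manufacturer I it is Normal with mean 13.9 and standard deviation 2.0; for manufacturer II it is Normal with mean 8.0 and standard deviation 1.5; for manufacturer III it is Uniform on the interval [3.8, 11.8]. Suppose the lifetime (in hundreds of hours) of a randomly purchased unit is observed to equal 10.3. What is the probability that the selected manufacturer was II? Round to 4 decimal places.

0.4616

Likelihoods f(10.3 | ·): I: 0.0394751; II: 0.0820883; III: 0.125.
Posterior ∝ prior × likelihood. Numerator for II: 0.45·0.0820883 = 0.0369398.
Normalizing constant: 0.3·0.0394751 + 0.45·0.0820883 + 0.25·0.125 = 0.0800323.
P(II | observation) = 0.0369398 / 0.0800323 = 0.461561.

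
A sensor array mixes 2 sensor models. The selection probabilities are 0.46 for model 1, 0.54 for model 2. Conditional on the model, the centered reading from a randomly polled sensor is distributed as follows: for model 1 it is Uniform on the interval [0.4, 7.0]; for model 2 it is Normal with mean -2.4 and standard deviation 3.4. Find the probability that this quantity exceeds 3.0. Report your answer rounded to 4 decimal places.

0.3091

Conditional on each model, P(X > 3.0): 1: 0.606061; 2: 0.0561166.
By total probability, P(X > 3.0) = 0.46·0.606061 + 0.54·0.0561166 = 0.309091.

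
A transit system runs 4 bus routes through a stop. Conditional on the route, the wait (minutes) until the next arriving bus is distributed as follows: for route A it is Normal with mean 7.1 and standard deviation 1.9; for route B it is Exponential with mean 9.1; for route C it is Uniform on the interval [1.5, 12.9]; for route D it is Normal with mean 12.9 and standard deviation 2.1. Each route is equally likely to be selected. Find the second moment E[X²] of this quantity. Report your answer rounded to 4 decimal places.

For each component E[X²] = Var + (mean)², giving A: 54.02; B: 165.62; C: 62.67; D: 170.82.
Overall E[X²] = 0.25·54.02 + 0.25·165.62 + 0.25·62.67 + 0.25·170.82 = 113.282.

113.2825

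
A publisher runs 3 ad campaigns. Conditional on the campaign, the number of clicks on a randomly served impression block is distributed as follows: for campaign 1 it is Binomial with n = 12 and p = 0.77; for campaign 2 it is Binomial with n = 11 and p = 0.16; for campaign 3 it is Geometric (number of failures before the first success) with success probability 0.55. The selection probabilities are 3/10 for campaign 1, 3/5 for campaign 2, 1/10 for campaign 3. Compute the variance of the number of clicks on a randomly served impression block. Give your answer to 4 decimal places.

13.9255

Per component, 1: μ=9.24, E[X²]=87.5028; 2: μ=1.76, E[X²]=4.576; 3: μ=0.818182, E[X²]=2.15702.
E[X] = 0.3·9.24 + 0.6·1.76 + 0.1·0.818182 = 3.90982.
E[X²] = 0.3·87.5028 + 0.6·4.576 + 0.1·2.15702 = 29.2121.
Var(X) = E[X²] − (E[X])² = 29.2121 − 15.2867 = 13.9255.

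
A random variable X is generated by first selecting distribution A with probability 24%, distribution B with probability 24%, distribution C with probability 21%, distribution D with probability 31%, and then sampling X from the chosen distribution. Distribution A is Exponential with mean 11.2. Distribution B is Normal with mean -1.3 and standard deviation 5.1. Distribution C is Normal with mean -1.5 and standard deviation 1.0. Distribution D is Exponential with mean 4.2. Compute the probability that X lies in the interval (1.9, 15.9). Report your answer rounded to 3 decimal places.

0.398

Conditional on each component, P(1.9 < X < 15.9): A: 0.602166; B: 0.264809; C: 0.000336929; D: 0.613419.
By total probability, P(1.9 < X < 15.9) = 0.24·0.602166 + 0.24·0.264809 + 0.21·0.000336929 + 0.31·0.613419 = 0.398305.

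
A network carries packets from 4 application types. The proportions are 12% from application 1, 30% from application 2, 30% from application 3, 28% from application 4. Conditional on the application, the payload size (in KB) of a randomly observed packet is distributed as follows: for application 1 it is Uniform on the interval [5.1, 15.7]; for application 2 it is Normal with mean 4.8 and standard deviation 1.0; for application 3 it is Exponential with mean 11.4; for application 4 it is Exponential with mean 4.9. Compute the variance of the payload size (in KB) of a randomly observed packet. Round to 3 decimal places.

56.786

Per component, 1: μ=10.4, E[X²]=117.523; 2: μ=4.8, E[X²]=24.04; 3: μ=11.4, E[X²]=259.92; 4: μ=4.9, E[X²]=48.02.
E[X] = 0.12·10.4 + 0.3·4.8 + 0.3·11.4 + 0.28·4.9 = 7.48.
E[X²] = 0.12·117.523 + 0.3·24.04 + 0.3·259.92 + 0.28·48.02 = 112.736.
Var(X) = E[X²] − (E[X])² = 112.736 − 55.9504 = 56.786.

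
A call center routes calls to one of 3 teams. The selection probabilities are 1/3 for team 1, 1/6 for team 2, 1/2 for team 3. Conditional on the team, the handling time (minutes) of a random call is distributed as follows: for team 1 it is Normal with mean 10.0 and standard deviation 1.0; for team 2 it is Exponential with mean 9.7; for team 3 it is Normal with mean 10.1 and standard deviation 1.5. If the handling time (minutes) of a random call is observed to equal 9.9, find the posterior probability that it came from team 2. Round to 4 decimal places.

Likelihoods f(9.9 | ·): 1: 0.396953; 2: 0.0371517; 3: 0.263608.
Posterior ∝ prior × likelihood. Numerator for 2: 0.166667·0.0371517 = 0.00619196.
Normalizing constant: 0.333333·0.396953 + 0.166667·0.0371517 + 0.5·0.263608 = 0.270313.
P(2 | observation) = 0.00619196 / 0.270313 = 0.0229066.

0.0229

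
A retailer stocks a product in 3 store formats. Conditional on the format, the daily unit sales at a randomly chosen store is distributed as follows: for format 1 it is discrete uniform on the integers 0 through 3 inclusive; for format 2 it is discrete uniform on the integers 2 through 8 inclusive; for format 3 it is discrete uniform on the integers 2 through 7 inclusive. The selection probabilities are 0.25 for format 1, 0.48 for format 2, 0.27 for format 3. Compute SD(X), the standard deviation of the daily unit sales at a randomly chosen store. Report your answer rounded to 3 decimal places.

Per component, 1: μ=1.5, E[X²]=3.5; 2: μ=5, E[X²]=29; 3: μ=4.5, E[X²]=23.1667.
E[X] = 0.25·1.5 + 0.48·5 + 0.27·4.5 = 3.99.
E[X²] = 0.25·3.5 + 0.48·29 + 0.27·23.1667 = 21.05.
Var(X) = E[X²] − (E[X])² = 21.05 − 15.9201 = 5.1299.
SD(X) = √5.1299 = 2.26493.

2.265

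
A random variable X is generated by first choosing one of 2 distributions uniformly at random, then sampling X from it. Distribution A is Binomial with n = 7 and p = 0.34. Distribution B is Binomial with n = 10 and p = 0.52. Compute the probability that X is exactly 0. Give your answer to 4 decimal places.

Conditional on each component, P(X = 0): A: 0.0545516; B: 0.000649251.
By total probability, P(X = 0) = 0.5·0.0545516 + 0.5·0.000649251 = 0.0276004.

0.0276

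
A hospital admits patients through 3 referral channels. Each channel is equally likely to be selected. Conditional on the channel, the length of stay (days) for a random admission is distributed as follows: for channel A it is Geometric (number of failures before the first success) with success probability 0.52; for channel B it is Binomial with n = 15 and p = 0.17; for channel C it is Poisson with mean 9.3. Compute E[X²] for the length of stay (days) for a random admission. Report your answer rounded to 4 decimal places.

For each component E[X²] = Var + (mean)², giving A: 2.62722; B: 8.619; C: 95.79.
Overall E[X²] = 0.333333·2.62722 + 0.333333·8.619 + 0.333333·95.79 = 35.6787.

35.6787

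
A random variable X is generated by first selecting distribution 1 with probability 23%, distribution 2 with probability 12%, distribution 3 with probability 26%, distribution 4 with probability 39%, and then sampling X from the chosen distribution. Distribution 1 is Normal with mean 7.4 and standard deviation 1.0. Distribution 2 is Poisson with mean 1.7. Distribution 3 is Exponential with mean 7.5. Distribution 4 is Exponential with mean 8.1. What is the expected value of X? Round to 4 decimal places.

Component means — 1: 7.4; 2: 1.7; 3: 7.5; 4: 8.1.
E[X] = 0.23·7.4 + 0.12·1.7 + 0.26·7.5 + 0.39·8.1 = 7.015.

7.0150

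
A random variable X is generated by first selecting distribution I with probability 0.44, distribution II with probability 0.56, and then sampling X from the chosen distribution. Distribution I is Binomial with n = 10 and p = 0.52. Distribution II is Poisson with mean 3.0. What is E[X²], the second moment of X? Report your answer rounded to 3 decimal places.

For each component E[X²] = Var + (mean)², giving I: 29.536; II: 12.
Overall E[X²] = 0.44·29.536 + 0.56·12 = 19.7158.

19.716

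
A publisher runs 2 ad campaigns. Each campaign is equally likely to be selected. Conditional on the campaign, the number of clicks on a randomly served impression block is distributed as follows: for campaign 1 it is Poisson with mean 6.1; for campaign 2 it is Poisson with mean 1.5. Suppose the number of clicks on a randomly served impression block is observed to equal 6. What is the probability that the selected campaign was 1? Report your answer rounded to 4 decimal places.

Likelihoods P(X=6 | ·): 1: 0.160491; 2: 0.00352999.
Posterior ∝ prior × likelihood. Numerator for 1: 0.5·0.160491 = 0.0802454.
Normalizing constant: 0.5·0.160491 + 0.5·0.00352999 = 0.0820104.
P(1 | observation) = 0.0802454 / 0.0820104 = 0.978478.

0.9785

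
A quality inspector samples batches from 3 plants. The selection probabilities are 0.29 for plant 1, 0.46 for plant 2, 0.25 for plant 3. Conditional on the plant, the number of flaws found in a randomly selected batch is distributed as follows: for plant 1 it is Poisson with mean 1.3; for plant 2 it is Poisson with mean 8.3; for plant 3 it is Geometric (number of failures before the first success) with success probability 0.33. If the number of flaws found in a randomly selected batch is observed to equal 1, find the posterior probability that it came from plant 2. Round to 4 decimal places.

Likelihoods P(X=1 | ·): 1: 0.354291; 2: 0.00206269; 3: 0.2211.
Posterior ∝ prior × likelihood. Numerator for 2: 0.46·0.00206269 = 0.000948837.
Normalizing constant: 0.29·0.354291 + 0.46·0.00206269 + 0.25·0.2211 = 0.158968.
P(2 | observation) = 0.000948837 / 0.158968 = 0.00596872.

0.0060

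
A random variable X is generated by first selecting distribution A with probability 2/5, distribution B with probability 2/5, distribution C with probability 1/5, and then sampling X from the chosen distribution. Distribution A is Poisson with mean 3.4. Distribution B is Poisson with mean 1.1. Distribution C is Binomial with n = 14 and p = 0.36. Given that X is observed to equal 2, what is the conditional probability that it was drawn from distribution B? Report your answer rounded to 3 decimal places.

Likelihoods P(X=2 | ·): A: 0.192898; B: 0.201387; C: 0.0556937.
Posterior ∝ prior × likelihood. Numerator for B: 0.4·0.201387 = 0.0805548.
Normalizing constant: 0.4·0.192898 + 0.4·0.201387 + 0.2·0.0556937 = 0.168853.
P(B | observation) = 0.0805548 / 0.168853 = 0.477072.

0.477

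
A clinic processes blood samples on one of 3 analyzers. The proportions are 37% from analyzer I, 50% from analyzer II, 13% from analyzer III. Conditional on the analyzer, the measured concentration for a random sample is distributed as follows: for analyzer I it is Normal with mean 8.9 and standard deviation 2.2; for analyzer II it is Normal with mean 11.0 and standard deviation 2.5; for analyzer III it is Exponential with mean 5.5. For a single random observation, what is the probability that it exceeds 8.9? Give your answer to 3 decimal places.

0.611

Conditional on each analyzer, P(X > 8.9): I: 0.5; II: 0.799546; III: 0.198259.
By total probability, P(X > 8.9) = 0.37·0.5 + 0.5·0.799546 + 0.13·0.198259 = 0.610547.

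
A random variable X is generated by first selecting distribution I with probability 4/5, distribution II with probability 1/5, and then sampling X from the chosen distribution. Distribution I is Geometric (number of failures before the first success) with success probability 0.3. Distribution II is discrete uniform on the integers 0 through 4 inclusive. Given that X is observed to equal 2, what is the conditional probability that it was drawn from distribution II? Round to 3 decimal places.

0.254

Likelihoods P(X=2 | ·): I: 0.147; II: 0.2.
Posterior ∝ prior × likelihood. Numerator for II: 0.2·0.2 = 0.04.
Normalizing constant: 0.8·0.147 + 0.2·0.2 = 0.1576.
P(II | observation) = 0.04 / 0.1576 = 0.253807.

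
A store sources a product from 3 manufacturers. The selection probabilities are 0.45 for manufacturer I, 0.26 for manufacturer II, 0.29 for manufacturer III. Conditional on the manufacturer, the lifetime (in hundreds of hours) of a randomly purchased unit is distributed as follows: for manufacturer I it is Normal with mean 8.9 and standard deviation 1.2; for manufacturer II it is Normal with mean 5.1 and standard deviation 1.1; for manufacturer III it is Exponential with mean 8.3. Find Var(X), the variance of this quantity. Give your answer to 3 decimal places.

Per component, I: μ=8.9, E[X²]=80.65; II: μ=5.1, E[X²]=27.22; III: μ=8.3, E[X²]=137.78.
E[X] = 0.45·8.9 + 0.26·5.1 + 0.29·8.3 = 7.738.
E[X²] = 0.45·80.65 + 0.26·27.22 + 0.29·137.78 = 83.3259.
Var(X) = E[X²] − (E[X])² = 83.3259 − 59.8766 = 23.4493.

23.449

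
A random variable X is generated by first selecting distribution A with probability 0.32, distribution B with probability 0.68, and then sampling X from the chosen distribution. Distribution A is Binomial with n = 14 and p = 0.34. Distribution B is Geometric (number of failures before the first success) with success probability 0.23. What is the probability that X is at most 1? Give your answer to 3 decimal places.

Conditional on each component, P(X ≤ 1): A: 0.0244383; B: 0.4071.
By total probability, P(X ≤ 1) = 0.32·0.0244383 + 0.68·0.4071 = 0.284648.

0.285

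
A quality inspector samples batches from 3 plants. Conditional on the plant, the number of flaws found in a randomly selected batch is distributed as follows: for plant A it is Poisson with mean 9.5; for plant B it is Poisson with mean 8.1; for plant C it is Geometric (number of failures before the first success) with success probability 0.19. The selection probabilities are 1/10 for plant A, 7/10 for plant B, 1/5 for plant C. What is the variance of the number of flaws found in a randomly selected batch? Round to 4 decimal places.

13.8542

Per component, A: μ=9.5, E[X²]=99.75; B: μ=8.1, E[X²]=73.71; C: μ=4.26316, E[X²]=40.6122.
E[X] = 0.1·9.5 + 0.7·8.1 + 0.2·4.26316 = 7.47263.
E[X²] = 0.1·99.75 + 0.7·73.71 + 0.2·40.6122 = 69.6944.
Var(X) = E[X²] − (E[X])² = 69.6944 − 55.8402 = 13.8542.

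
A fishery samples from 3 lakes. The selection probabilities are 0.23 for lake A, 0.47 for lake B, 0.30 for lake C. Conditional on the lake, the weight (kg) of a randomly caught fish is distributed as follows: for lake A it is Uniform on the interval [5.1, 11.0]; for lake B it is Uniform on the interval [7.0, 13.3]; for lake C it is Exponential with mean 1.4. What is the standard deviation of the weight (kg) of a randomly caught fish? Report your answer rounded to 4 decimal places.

Per component, A: μ=8.05, E[X²]=67.7033; B: μ=10.15, E[X²]=106.33; C: μ=1.4, E[X²]=3.92.
E[X] = 0.23·8.05 + 0.47·10.15 + 0.3·1.4 = 7.042.
E[X²] = 0.23·67.7033 + 0.47·106.33 + 0.3·3.92 = 66.7229.
Var(X) = E[X²] − (E[X])² = 66.7229 − 49.5898 = 17.1331.
SD(X) = √17.1331 = 4.13922.

4.1392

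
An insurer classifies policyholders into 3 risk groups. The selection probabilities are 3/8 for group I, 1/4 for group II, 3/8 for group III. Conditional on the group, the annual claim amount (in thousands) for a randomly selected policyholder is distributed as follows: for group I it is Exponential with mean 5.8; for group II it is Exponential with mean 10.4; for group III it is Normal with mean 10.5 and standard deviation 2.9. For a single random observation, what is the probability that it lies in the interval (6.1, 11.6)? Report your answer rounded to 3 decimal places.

Conditional on each group, P(6.1 < X < 11.6): I: 0.214; II: 0.22846; III: 0.583168.
By total probability, P(6.1 < X < 11.6) = 0.375·0.214 + 0.25·0.22846 + 0.375·0.583168 = 0.356053.

0.356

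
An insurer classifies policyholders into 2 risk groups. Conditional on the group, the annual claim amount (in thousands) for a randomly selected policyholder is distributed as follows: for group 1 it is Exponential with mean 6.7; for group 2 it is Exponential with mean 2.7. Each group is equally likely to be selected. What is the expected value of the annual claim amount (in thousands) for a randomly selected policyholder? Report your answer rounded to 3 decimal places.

Component means — 1: 6.7; 2: 2.7.
E[X] = 0.5·6.7 + 0.5·2.7 = 4.7.

4.700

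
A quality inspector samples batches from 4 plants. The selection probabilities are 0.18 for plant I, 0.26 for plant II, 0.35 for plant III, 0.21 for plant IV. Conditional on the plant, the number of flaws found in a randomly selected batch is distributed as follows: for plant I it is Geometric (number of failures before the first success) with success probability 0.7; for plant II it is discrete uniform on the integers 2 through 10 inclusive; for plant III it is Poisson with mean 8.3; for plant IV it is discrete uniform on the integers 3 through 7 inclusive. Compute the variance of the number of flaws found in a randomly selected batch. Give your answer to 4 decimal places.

12.6510

Per component, I: μ=0.428571, E[X²]=0.795918; II: μ=6, E[X²]=42.6667; III: μ=8.3, E[X²]=77.19; IV: μ=5, E[X²]=27.
E[X] = 0.18·0.428571 + 0.26·6 + 0.35·8.3 + 0.21·5 = 5.59214.
E[X²] = 0.18·0.795918 + 0.26·42.6667 + 0.35·77.19 + 0.21·27 = 43.9231.
Var(X) = E[X²] − (E[X])² = 43.9231 − 31.2721 = 12.651.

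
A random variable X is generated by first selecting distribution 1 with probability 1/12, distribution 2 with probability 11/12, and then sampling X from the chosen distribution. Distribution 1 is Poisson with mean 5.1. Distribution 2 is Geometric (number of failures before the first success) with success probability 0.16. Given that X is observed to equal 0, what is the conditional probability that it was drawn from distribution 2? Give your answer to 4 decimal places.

Likelihoods P(X=0 | ·): 1: 0.00609675; 2: 0.16.
Posterior ∝ prior × likelihood. Numerator for 2: 0.916667·0.16 = 0.146667.
Normalizing constant: 0.0833333·0.00609675 + 0.916667·0.16 = 0.147175.
P(2 | observation) = 0.146667 / 0.147175 = 0.996548.

0.9965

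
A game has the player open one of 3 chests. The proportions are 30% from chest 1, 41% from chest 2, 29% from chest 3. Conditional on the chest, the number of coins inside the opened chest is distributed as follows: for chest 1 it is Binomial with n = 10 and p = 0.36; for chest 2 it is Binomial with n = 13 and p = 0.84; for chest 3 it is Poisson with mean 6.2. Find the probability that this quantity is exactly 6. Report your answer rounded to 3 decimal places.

Conditional on each chest, P(X = 6): 1: 0.0766927; 2: 0.0016182; 3: 0.1601.
By total probability, P(X = 6) = 0.3·0.0766927 + 0.41·0.0016182 + 0.29·0.1601 = 0.0701003.

0.070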